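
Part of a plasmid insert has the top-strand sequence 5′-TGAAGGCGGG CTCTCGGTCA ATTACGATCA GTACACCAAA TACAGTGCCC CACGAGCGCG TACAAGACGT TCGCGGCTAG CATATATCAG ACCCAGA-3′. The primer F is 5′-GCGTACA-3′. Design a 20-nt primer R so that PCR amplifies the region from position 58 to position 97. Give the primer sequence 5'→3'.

The product's 3' end on the top strand is position 97.
The reverse primer anneals to the top strand over positions 78–97, i.e. to TAGCATATATCAGACCCAGA.
Its sequence written 5'→3' is the reverse complement: TCTGGGTCTGATATATGCTA.

5'-TCTGGGTCTGATATATGCTA-3'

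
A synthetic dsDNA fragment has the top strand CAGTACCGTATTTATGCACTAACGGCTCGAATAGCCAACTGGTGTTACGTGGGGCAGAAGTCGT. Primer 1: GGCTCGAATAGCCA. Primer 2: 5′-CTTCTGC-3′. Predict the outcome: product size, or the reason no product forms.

Primer 1 (GGCTCGAATAGCCA) matches the top strand at positions 24–37; it acts as a forward primer.
Primer 2's reverse complement is GCAGAAG, matching the top strand at positions 54–60; it acts as a reverse primer.
The 3' ends face each other across positions 24–60, giving a 37 bp product.

Yes — a 37 bp product.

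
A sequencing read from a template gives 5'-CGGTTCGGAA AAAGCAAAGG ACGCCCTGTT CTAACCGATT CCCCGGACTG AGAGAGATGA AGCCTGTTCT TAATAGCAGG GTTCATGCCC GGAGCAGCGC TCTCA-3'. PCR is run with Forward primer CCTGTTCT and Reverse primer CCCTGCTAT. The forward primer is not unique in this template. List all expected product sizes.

The forward primer CCTGTTCT matches the top strand at positions 25–32, 63–70.
The reverse primer's reverse complement is ATAGCAGGG, matching at positions 73–81.
Each forward site pairs with the reverse site to give a product ending at position 81: sizes 57, 19 bp.

57 bp, 19 bp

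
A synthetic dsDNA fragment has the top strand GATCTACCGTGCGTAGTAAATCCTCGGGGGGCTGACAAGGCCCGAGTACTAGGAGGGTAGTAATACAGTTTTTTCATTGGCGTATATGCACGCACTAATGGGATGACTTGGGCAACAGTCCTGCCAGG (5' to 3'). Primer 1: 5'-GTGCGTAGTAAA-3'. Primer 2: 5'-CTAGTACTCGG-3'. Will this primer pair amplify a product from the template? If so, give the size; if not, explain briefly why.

Primer 1 (GTGCGTAGTAAA) matches the top strand at positions 9–20; it acts as a forward primer.
Primer 2's reverse complement is CCGAGTACTAG, matching the top strand at positions 42–52; it acts as a reverse primer.
The 3' ends face each other across positions 9–52, giving a 44 bp product.

Yes — a 44 bp product.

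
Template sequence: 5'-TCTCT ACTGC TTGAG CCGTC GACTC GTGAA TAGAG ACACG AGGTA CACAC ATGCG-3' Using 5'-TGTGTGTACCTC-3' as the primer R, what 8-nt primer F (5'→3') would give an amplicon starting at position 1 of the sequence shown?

The reverse primer's reverse complement GAGGTACACACA matches the template at positions 40–51; the product starts at position 1.
The forward primer is identical to the top strand over positions 1–8: TCTCTACT.

5'-TCTCTACT-3'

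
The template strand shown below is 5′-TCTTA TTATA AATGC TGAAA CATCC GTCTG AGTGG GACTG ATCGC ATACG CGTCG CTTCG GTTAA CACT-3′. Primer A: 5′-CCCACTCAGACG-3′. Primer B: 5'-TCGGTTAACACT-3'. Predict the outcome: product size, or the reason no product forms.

No product — the primers' 3' ends point away from each other.

Primer A (CCCACTCAGACG) has reverse complement CGTCTGAGTGGG, which matches the top strand at positions 25–36; primer A anneals to the top strand there with its 3' end pointing upstream toward position 25.
Primer B (TCGGTTAACACT) matches the top strand directly at positions 58–69; it anneals to the bottom strand with its 3' end pointing downstream toward position 69.
The 3' ends diverge (primer A extends toward position 1, primer B toward position 69), so the primers never converge on a shared product.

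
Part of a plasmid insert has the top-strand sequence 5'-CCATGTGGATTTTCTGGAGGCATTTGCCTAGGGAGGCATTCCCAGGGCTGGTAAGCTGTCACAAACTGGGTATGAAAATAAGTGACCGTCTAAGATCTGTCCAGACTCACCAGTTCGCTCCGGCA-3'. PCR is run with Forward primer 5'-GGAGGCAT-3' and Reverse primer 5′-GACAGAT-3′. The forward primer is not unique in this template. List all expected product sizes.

86 bp, 70 bp

The forward primer GGAGGCAT matches the top strand at positions 16–23, 32–39.
The reverse primer's reverse complement is ATCTGTC, matching at positions 95–101.
Each forward site pairs with the reverse site to give a product ending at position 101: sizes 86, 70 bp.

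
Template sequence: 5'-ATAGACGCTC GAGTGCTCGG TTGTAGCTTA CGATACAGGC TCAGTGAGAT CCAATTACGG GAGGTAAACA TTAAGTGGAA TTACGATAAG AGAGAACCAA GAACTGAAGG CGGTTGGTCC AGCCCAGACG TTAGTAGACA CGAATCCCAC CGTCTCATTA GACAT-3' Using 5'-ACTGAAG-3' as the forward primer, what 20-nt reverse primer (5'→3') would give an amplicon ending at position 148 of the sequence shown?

The forward primer binds at positions 103–109; the product's 3' end on the top strand is position 148.
The reverse primer anneals to the top strand over positions 129–148, i.e. to CGTTAGTAGACACGAATCCC.
Its sequence written 5'→3' is the reverse complement: GGGATTCGTGTCTACTAACG.

5'-GGGATTCGTGTCTACTAACG-3'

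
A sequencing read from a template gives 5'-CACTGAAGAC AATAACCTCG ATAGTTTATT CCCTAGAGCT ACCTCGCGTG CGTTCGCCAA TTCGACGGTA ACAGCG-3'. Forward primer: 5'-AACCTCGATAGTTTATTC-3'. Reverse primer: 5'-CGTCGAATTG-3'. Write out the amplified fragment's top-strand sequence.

Forward primer AACCTCGATAGTTTATTC is found on the top strand at positions 14–31.
The reverse primer's reverse complement is CAATTCGACG, which matches the template at positions 58–67.
The product is the template from position 14 through 67 (54 bp).

5'-AACCTCGATAGTTTATTCCCTAGAGCTACCTCGCGTGCGTTCGCCAATTCGACG-3'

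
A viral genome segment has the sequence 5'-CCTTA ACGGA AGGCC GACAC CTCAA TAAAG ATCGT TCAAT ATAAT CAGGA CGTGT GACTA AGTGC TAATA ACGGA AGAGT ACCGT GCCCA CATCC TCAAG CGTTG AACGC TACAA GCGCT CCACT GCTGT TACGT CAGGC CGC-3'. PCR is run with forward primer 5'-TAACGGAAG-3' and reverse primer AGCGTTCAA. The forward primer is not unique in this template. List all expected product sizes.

The forward primer TAACGGAAG matches the top strand at positions 4–12, 69–77.
The reverse primer's reverse complement is TTGAACGCT, matching at positions 103–111.
Each forward site pairs with the reverse site to give a product ending at position 111: sizes 108, 43 bp.

108 bp, 43 bp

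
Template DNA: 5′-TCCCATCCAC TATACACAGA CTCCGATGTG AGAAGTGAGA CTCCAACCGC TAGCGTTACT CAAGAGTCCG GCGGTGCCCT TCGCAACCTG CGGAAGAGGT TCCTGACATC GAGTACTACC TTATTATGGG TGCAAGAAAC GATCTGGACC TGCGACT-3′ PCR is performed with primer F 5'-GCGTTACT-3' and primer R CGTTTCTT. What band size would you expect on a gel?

Scanning the template, GCGTTACT occurs at positions 53–60; this primer anneals to the bottom strand there with its 3' end pointing downstream.
Reverse complement of the reverse primer: AAGAAACG. This occurs on the top strand at positions 134–141.
The product runs from position 53 to position 141, so its length is 141 − 53 + 1 = 89 bp.

89 bp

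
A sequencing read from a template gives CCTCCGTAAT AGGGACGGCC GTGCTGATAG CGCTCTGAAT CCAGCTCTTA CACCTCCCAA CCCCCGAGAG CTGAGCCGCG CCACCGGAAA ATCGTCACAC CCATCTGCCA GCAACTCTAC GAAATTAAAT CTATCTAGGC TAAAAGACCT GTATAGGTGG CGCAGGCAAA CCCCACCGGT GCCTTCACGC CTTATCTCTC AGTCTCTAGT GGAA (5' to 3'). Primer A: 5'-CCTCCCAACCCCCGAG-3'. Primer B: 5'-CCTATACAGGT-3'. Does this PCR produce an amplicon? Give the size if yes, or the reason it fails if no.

Yes — a 105 bp product.

Primer A (CCTCCCAACCCCCGAG) matches the top strand at positions 53–68; it acts as a forward primer.
Primer B's reverse complement is ACCTGTATAGG, matching the top strand at positions 147–157; it acts as a reverse primer.
The 3' ends face each other across positions 53–157, giving a 105 bp product.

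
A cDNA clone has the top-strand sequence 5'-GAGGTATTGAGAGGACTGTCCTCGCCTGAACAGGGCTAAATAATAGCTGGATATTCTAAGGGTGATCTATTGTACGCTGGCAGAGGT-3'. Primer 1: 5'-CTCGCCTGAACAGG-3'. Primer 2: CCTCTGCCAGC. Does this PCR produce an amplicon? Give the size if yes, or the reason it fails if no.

Primer 1 (CTCGCCTGAACAGG) matches the top strand at positions 21–34; it acts as a forward primer.
Primer 2's reverse complement is GCTGGCAGAGG, matching the top strand at positions 76–86; it acts as a reverse primer.
The 3' ends face each other across positions 21–86, giving a 66 bp product.

Yes — a 66 bp product.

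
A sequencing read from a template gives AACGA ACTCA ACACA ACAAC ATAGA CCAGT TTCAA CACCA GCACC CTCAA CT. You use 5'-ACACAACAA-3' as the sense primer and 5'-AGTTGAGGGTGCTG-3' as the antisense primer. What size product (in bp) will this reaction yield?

42 bp

Forward primer ACACAACAA is found on the top strand at positions 11–19.
Reverse complement of the reverse primer: CAGCACCCTCAACT. This occurs on the top strand at positions 39–52.
The product runs from position 11 to position 52, so its length is 52 − 11 + 1 = 42 bp.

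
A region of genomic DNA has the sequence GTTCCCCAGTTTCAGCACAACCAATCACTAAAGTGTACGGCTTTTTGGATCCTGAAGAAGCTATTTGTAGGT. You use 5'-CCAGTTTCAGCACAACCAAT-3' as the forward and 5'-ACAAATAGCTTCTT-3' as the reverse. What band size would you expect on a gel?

63 bp

Forward primer CCAGTTTCAGCACAACCAAT is found on the top strand at positions 6–25.
Reverse complement of the reverse primer: AAGAAGCTATTTGT. This occurs on the top strand at positions 55–68.
Product length = (reverse-primer end) − (forward-primer start) + 1 = 68 − 6 + 1 = 63 bp.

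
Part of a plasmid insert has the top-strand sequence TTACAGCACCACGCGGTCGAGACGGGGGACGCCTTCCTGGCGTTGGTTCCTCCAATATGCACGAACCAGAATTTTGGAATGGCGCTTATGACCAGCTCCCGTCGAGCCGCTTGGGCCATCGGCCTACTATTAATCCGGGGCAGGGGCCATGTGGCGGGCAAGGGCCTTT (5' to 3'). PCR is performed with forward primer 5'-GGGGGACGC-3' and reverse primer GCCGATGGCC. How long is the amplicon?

100 bp

Scanning the template, GGGGGACGC occurs at positions 24–32; this primer anneals to the bottom strand there with its 3' end pointing downstream.
Reverse complement of the reverse primer: GGCCATCGGC. This occurs on the top strand at positions 114–123.
The product runs from position 24 to position 123, so its length is 123 − 24 + 1 = 100 bp.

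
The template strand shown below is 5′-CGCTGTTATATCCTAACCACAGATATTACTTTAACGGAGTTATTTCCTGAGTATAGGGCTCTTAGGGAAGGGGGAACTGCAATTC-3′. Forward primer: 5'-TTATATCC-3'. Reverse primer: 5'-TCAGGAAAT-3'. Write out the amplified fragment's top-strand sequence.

5'-TTATATCCTAACCACAGATATTACTTTAACGGAGTTATTTCCTGA-3'

Scanning the template, TTATATCC occurs at positions 6–13; this primer anneals to the bottom strand there with its 3' end pointing downstream.
The reverse primer's reverse complement is ATTTCCTGA, which matches the template at positions 42–50.
The product is the template from position 6 through 50 (45 bp).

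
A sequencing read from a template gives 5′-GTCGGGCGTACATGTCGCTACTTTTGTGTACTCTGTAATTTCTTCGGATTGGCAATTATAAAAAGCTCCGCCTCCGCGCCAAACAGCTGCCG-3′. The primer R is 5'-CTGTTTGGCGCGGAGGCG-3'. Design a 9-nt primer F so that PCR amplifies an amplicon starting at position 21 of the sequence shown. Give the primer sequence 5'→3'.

The reverse primer's reverse complement CGCCTCCGCGCCAAACAG matches the template at positions 69–86; the product starts at position 21.
The forward primer is identical to the top strand over positions 21–29: CTTTTGTGT.

5'-CTTTTGTGT-3'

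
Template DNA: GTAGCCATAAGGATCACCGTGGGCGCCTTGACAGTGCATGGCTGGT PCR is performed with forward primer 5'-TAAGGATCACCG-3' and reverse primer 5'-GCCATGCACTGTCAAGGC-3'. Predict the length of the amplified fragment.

35 bp

Scanning the template, TAAGGATCACCG occurs at positions 8–19; this primer anneals to the bottom strand there with its 3' end pointing downstream.
Reverse complement of the reverse primer: GCCTTGACAGTGCATGGC. This occurs on the top strand at positions 25–42.
Product length = (reverse-primer end) − (forward-primer start) + 1 = 42 − 8 + 1 = 35 bp.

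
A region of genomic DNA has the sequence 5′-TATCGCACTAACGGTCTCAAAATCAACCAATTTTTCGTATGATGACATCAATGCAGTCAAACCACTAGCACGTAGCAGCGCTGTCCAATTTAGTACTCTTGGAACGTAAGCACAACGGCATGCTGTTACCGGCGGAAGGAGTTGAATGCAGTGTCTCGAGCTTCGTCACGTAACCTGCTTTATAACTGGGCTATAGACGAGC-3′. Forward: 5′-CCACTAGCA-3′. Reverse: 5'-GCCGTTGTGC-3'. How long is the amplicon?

58 bp

Forward primer CCACTAGCA is found on the top strand at positions 62–70.
The reverse primer's reverse complement is GCACAACGGC, which matches the template at positions 110–119.
Product length = (reverse-primer end) − (forward-primer start) + 1 = 119 − 62 + 1 = 58 bp.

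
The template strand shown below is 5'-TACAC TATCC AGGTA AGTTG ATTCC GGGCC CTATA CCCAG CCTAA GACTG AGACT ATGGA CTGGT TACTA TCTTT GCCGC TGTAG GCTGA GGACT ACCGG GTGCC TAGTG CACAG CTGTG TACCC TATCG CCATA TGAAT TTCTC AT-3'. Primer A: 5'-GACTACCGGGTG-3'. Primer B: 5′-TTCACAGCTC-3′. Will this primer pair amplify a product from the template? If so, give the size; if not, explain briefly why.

Primer B (TTCACAGCTC) does not match the top strand, and its reverse complement GAGCTGTGAA does not match either.
With no annealing site for primer B, no amplification occurs.

No product — primer B has no binding site in the template.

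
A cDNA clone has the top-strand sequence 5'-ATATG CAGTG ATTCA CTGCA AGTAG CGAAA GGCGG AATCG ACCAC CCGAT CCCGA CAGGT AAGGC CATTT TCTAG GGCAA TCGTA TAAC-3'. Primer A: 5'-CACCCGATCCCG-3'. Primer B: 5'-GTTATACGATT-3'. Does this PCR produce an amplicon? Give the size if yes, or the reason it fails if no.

Yes — a 47 bp product.

Primer A (CACCCGATCCCG) matches the top strand at positions 43–54; it acts as a forward primer.
Primer B's reverse complement is AATCGTATAAC, matching the top strand at positions 79–89; it acts as a reverse primer.
The 3' ends face each other across positions 43–89, giving a 47 bp product.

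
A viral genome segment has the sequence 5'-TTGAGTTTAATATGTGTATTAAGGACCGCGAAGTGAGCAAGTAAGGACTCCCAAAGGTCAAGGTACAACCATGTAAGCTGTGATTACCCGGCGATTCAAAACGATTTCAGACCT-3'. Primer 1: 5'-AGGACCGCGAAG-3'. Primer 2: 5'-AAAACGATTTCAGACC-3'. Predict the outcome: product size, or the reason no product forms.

Primer 1 (AGGACCGCGAAG) matches the top strand at positions 22–33 (3' end points downstream).
Primer 2 (AAAACGATTTCAGACC) also matches the top strand directly, at positions 98–113 — its reverse complement GGTCTGAAATCGTTTT is not present.
Both primers anneal to the bottom strand with 3' ends pointing the same way, so neither can prime synthesis back toward the other.

No product — both primers anneal to the same strand and extend in the same direction.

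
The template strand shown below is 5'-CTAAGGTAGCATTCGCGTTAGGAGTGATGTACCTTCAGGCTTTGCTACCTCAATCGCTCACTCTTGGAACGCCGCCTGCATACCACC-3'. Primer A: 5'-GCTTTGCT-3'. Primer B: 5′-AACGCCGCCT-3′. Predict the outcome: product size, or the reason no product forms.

Primer A (GCTTTGCT) matches the top strand at positions 39–46 (3' end points downstream).
Primer B (AACGCCGCCT) also matches the top strand directly, at positions 68–77 — its reverse complement AGGCGGCGTT is not present.
Both primers anneal to the bottom strand with 3' ends pointing the same way, so neither can prime synthesis back toward the other.

No product — both primers anneal to the same strand and extend in the same direction.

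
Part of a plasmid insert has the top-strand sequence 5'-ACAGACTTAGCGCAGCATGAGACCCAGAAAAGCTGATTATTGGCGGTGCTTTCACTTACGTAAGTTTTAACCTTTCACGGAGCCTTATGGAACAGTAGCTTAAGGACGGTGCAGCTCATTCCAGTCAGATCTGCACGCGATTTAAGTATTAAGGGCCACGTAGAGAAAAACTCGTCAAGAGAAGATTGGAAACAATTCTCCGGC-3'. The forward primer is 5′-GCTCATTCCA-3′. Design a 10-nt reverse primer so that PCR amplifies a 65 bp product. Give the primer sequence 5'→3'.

The forward primer binds at positions 114–123, so a 65 bp product ends at position 114 + 65 − 1 = 178.
The reverse primer anneals to the top strand over positions 169–178, i.e. to AACTCGTCAA.
Its sequence written 5'→3' is the reverse complement: TTGACGAGTT.

5'-TTGACGAGTT-3'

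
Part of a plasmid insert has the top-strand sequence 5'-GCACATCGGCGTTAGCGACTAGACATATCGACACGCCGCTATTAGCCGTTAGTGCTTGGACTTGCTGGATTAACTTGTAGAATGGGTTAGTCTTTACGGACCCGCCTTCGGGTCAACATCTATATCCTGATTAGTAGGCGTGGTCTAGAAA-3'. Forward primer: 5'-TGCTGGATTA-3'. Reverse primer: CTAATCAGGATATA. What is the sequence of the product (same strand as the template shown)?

5'-TGCTGGATTAACTTGTAGAATGGGTTAGTCTTTACGGACCCGCCTTCGGGTCAACATCTATATCCTGATTAG-3'

Scanning the template, TGCTGGATTA occurs at positions 63–72; this primer anneals to the bottom strand there with its 3' end pointing downstream.
The reverse primer's reverse complement is TATATCCTGATTAG, which matches the template at positions 121–134.
The product is the template from position 63 through 134 (72 bp).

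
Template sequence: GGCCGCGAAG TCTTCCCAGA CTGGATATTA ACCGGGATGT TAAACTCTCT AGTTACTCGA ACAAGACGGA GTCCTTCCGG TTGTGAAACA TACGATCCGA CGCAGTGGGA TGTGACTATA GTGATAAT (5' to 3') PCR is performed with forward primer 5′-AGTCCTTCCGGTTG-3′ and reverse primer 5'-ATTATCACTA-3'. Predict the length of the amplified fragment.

59 bp

Scanning the template, AGTCCTTCCGGTTG occurs at positions 70–83; this primer anneals to the bottom strand there with its 3' end pointing downstream.
Taking the reverse complement of ATTATCACTA gives TAGTGATAAT, found at positions 119–128 on the template; the primer anneals here to the top strand with its 3' end pointing upstream.
Product length = (reverse-primer end) − (forward-primer start) + 1 = 128 − 70 + 1 = 59 bp.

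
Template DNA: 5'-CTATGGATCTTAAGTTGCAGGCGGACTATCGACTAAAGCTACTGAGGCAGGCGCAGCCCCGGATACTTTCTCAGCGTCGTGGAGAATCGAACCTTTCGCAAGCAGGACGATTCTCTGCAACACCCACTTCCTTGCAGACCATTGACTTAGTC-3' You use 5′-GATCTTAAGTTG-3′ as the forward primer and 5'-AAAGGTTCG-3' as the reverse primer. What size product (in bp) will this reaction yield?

The forward primer matches the template at positions 6–17.
The reverse primer's reverse complement is CGAACCTTT, which matches the template at positions 88–96.
Product length = (reverse-primer end) − (forward-primer start) + 1 = 96 − 6 + 1 = 91 bp.

91 bp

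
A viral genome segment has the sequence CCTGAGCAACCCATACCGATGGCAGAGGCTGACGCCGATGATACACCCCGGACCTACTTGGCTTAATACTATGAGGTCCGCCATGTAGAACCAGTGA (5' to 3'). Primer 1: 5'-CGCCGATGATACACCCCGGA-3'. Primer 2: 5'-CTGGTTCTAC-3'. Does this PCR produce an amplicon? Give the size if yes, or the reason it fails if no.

Yes — a 62 bp product.

Primer 1 (CGCCGATGATACACCCCGGA) matches the top strand at positions 33–52; it acts as a forward primer.
Primer 2's reverse complement is GTAGAACCAG, matching the top strand at positions 85–94; it acts as a reverse primer.
The 3' ends face each other across positions 33–94, giving a 62 bp product.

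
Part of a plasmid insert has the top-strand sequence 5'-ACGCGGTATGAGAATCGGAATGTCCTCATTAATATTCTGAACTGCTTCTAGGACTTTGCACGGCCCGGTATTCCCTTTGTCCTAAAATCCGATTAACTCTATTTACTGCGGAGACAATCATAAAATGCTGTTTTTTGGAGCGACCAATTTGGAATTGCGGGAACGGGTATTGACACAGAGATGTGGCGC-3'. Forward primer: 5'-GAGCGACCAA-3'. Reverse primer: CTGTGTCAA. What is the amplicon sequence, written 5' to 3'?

5'-GAGCGACCAATTTGGAATTGCGGGAACGGGTATTGACACAG-3'

The forward primer matches the template at positions 138–147.
Taking the reverse complement of CTGTGTCAA gives TTGACACAG, found at positions 170–178 on the template; the primer anneals here to the top strand with its 3' end pointing upstream.
The product is the template from position 138 through 178 (41 bp).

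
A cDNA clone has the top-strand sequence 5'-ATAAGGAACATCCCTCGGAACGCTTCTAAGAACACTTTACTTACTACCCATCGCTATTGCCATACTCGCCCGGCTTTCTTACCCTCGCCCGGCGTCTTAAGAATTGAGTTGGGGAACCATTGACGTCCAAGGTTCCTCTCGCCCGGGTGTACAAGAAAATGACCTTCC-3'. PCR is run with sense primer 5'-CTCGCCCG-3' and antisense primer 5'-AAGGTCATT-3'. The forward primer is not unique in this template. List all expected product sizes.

102 bp, 83 bp, 29 bp

The forward primer CTCGCCCG matches the top strand at positions 65–72, 84–91, 138–145.
The reverse primer's reverse complement is AATGACCTT, matching at positions 158–166.
Each forward site pairs with the reverse site to give a product ending at position 166: sizes 102, 83, 29 bp.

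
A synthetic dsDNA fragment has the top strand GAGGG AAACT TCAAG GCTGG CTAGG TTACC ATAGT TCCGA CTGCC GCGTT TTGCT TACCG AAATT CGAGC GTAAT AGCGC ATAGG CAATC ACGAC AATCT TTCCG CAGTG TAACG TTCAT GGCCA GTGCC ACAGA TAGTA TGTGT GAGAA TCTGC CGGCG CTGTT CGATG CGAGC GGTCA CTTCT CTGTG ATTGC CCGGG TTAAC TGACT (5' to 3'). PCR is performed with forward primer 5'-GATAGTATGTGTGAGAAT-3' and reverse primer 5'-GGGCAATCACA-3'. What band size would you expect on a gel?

64 bp

Forward primer GATAGTATGTGTGAGAAT is found on the top strand at positions 134–151.
Taking the reverse complement of GGGCAATCACA gives TGTGATTGCCC, found at positions 187–197 on the template; the primer anneals here to the top strand with its 3' end pointing upstream.
The product runs from position 134 to position 197, so its length is 197 − 134 + 1 = 64 bp.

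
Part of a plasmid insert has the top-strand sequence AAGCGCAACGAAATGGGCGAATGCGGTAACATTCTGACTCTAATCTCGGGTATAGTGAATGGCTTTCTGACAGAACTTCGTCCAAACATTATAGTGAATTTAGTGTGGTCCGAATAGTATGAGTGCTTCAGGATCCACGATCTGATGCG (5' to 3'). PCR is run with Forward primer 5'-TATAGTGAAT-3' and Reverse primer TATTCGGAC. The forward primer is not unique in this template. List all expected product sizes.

66 bp, 27 bp

The forward primer TATAGTGAAT matches the top strand at positions 51–60, 90–99.
The reverse primer's reverse complement is GTCCGAATA, matching at positions 108–116.
Each forward site pairs with the reverse site to give a product ending at position 116: sizes 66, 27 bp.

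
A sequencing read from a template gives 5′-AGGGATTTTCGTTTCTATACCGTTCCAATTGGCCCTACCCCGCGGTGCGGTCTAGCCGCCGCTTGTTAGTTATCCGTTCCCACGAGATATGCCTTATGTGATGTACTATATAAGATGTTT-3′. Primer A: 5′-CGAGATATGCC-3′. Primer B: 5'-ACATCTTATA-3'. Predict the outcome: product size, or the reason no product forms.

Yes — a 36 bp product.

Primer A (CGAGATATGCC) matches the top strand at positions 83–93; it acts as a forward primer.
Primer B's reverse complement is TATAAGATGT, matching the top strand at positions 109–118; it acts as a reverse primer.
The 3' ends face each other across positions 83–118, giving a 36 bp product.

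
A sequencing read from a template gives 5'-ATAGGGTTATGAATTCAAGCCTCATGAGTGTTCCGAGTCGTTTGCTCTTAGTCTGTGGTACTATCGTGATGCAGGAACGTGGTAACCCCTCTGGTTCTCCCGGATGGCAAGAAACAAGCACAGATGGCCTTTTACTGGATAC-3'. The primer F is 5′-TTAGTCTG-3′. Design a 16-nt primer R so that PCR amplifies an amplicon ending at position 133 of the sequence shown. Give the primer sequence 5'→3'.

5'-AAAAGGCCATCTGTGC-3'

The forward primer binds at positions 48–55; the product's 3' end on the top strand is position 133.
The reverse primer anneals to the top strand over positions 118–133, i.e. to GCACAGATGGCCTTTT.
Its sequence written 5'→3' is the reverse complement: AAAAGGCCATCTGTGC.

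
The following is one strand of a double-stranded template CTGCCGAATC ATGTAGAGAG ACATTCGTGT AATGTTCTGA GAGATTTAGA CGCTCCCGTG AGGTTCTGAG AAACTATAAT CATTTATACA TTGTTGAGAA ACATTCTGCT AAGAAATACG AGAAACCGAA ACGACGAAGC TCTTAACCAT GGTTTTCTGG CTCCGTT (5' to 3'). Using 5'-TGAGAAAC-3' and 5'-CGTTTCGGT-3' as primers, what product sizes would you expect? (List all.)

67 bp, 39 bp

The forward primer TGAGAAAC matches the top strand at positions 67–74, 95–102.
The reverse primer's reverse complement is ACCGAAACG, matching at positions 125–133.
Each forward site pairs with the reverse site to give a product ending at position 133: sizes 67, 39 bp.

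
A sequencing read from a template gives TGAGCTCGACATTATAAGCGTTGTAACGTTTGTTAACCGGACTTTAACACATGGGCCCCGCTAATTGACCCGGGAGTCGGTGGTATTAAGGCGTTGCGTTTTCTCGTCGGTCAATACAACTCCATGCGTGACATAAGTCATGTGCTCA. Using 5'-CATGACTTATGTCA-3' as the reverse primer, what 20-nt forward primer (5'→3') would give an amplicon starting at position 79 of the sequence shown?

The reverse primer's reverse complement TGACATAAGTCATG matches the template at positions 129–142; the product starts at position 79.
The forward primer is identical to the top strand over positions 79–98: GGTGGTATTAAGGCGTTGCG.

5'-GGTGGTATTAAGGCGTTGCG-3'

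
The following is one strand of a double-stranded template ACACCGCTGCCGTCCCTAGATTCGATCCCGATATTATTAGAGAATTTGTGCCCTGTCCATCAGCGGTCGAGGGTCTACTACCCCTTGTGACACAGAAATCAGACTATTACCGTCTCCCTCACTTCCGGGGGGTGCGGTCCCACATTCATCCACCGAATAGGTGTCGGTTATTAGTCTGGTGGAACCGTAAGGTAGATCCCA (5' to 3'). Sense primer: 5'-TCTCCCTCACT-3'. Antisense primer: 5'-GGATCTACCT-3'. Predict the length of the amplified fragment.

Forward primer TCTCCCTCACT is found on the top strand at positions 113–123.
Taking the reverse complement of GGATCTACCT gives AGGTAGATCC, found at positions 190–199 on the template; the primer anneals here to the top strand with its 3' end pointing upstream.
Amplicon spans positions 113–199: 87 bp.

87 bp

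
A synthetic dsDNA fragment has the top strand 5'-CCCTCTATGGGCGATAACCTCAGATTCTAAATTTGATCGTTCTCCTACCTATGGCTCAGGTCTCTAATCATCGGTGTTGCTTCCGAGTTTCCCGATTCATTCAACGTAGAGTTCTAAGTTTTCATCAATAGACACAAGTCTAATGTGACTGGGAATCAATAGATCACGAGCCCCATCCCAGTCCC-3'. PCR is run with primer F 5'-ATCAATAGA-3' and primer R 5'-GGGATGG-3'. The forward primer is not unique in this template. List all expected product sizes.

56 bp, 25 bp

The forward primer ATCAATAGA matches the top strand at positions 124–132, 155–163.
The reverse primer's reverse complement is CCATCCC, matching at positions 173–179.
Each forward site pairs with the reverse site to give a product ending at position 179: sizes 56, 25 bp.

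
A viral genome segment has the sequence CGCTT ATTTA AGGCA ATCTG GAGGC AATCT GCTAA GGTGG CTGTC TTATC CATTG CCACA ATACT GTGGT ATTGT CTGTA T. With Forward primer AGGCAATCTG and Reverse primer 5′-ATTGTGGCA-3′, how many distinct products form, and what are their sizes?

The forward primer AGGCAATCTG matches the top strand at positions 11–20, 22–31.
The reverse primer's reverse complement is TGCCACAAT, matching at positions 54–62.
Each forward site pairs with the reverse site to give a product ending at position 62: sizes 52, 41 bp.

Two products: 52 bp, 41 bp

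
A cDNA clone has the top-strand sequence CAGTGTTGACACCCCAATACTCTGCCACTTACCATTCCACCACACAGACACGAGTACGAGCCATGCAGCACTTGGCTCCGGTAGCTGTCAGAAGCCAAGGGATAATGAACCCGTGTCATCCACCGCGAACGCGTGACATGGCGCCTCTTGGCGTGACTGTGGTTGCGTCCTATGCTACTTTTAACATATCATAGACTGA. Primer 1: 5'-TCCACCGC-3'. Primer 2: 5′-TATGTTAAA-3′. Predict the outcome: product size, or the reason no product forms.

Primer 1 (TCCACCGC) matches the top strand at positions 119–126; it acts as a forward primer.
Primer 2's reverse complement is TTTAACATA, matching the top strand at positions 180–188; it acts as a reverse primer.
The 3' ends face each other across positions 119–188, giving a 70 bp product.

Yes — a 70 bp product.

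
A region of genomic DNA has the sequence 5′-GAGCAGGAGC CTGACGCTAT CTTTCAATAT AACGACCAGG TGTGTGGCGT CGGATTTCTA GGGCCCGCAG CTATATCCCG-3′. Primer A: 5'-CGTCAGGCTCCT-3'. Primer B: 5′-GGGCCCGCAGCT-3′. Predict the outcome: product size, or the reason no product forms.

Primer A (CGTCAGGCTCCT) has reverse complement AGGAGCCTGACG, which matches the top strand at positions 5–16; primer A anneals to the top strand there with its 3' end pointing upstream toward position 5.
Primer B (GGGCCCGCAGCT) matches the top strand directly at positions 61–72; it anneals to the bottom strand with its 3' end pointing downstream toward position 72.
The 3' ends diverge (primer A extends toward position 1, primer B toward position 80), so the primers never converge on a shared product.

No product — the primers' 3' ends point away from each other.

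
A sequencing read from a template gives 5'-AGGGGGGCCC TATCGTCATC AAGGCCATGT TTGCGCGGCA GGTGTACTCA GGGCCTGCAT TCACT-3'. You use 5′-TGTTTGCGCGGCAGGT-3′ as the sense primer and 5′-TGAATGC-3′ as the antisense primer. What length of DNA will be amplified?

36 bp

The forward primer matches the template at positions 28–43.
The reverse primer's reverse complement is GCATTCA, which matches the template at positions 57–63.
The product runs from position 28 to position 63, so its length is 63 − 28 + 1 = 36 bp.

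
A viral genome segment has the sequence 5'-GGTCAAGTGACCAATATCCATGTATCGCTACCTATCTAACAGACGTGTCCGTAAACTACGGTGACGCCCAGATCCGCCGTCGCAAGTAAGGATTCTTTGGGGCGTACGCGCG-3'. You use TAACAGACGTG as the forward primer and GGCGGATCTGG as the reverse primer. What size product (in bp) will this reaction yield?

42 bp

Scanning the template, TAACAGACGTG occurs at positions 37–47; this primer anneals to the bottom strand there with its 3' end pointing downstream.
Reverse complement of the reverse primer: CCAGATCCGCC. This occurs on the top strand at positions 68–78.
Product length = (reverse-primer end) − (forward-primer start) + 1 = 78 − 37 + 1 = 42 bp.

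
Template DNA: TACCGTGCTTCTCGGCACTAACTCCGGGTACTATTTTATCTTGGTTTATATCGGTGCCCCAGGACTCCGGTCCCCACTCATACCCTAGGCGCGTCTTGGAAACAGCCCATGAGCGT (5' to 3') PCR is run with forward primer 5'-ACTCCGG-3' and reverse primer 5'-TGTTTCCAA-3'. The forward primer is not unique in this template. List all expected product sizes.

84 bp, 41 bp

The forward primer ACTCCGG matches the top strand at positions 21–27, 64–70.
The reverse primer's reverse complement is TTGGAAACA, matching at positions 96–104.
Each forward site pairs with the reverse site to give a product ending at position 104: sizes 84, 41 bp.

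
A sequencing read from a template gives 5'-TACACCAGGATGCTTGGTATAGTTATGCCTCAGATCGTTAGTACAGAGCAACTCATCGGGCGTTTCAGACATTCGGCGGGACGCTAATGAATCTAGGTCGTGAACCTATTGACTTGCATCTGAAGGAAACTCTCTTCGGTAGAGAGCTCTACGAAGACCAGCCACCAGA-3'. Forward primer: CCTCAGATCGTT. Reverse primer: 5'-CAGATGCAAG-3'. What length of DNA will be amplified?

95 bp

Scanning the template, CCTCAGATCGTT occurs at positions 28–39; this primer anneals to the bottom strand there with its 3' end pointing downstream.
The reverse primer's reverse complement is CTTGCATCTG, which matches the template at positions 113–122.
The product runs from position 28 to position 122, so its length is 122 − 28 + 1 = 95 bp.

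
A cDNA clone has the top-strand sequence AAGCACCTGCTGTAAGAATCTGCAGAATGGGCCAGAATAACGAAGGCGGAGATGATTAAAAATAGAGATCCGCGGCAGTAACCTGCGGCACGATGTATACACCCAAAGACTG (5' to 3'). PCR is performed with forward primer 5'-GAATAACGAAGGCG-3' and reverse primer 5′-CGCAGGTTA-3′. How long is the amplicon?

53 bp

Forward primer GAATAACGAAGGCG is found on the top strand at positions 35–48.
Taking the reverse complement of CGCAGGTTA gives TAACCTGCG, found at positions 79–87 on the template; the primer anneals here to the top strand with its 3' end pointing upstream.
Amplicon spans positions 35–87: 53 bp.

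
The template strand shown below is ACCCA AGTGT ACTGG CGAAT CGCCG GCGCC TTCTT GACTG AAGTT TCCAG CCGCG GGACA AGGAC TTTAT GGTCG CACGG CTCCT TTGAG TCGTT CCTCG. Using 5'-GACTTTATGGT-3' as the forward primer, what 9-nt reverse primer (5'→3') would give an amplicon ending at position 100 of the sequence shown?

5'-CGAGGAACG-3'

The forward primer binds at positions 63–73; the product's 3' end on the top strand is position 100.
The reverse primer anneals to the top strand over positions 92–100, i.e. to CGTTCCTCG.
Its sequence written 5'→3' is the reverse complement: CGAGGAACG.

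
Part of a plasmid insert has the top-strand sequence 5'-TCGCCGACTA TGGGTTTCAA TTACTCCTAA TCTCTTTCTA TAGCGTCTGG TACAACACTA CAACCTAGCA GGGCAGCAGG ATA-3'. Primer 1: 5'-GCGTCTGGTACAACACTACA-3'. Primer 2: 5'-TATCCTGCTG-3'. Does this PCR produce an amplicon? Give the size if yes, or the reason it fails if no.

Primer 1 (GCGTCTGGTACAACACTACA) matches the top strand at positions 43–62; it acts as a forward primer.
Primer 2's reverse complement is CAGCAGGATA, matching the top strand at positions 74–83; it acts as a reverse primer.
The 3' ends face each other across positions 43–83, giving a 41 bp product.

Yes — a 41 bp product.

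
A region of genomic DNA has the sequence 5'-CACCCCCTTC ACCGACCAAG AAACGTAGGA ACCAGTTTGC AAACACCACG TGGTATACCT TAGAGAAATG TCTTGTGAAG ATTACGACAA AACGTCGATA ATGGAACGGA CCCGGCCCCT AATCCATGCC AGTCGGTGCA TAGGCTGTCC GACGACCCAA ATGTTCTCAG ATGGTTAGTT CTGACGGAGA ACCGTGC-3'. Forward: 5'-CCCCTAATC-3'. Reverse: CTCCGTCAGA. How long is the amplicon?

Forward primer CCCCTAATC is found on the top strand at positions 116–124.
Reverse complement of the reverse primer: TCTGACGGAG. This occurs on the top strand at positions 180–189.
Amplicon spans positions 116–189: 74 bp.

74 bp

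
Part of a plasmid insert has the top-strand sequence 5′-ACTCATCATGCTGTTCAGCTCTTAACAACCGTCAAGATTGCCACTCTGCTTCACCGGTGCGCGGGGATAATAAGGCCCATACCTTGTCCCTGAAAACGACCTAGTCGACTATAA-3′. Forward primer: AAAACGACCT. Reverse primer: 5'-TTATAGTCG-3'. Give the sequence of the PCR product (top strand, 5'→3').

5'-AAAACGACCTAGTCGACTATAA-3'

Scanning the template, AAAACGACCT occurs at positions 93–102; this primer anneals to the bottom strand there with its 3' end pointing downstream.
Reverse complement of the reverse primer: CGACTATAA. This occurs on the top strand at positions 106–114.
The product is the template from position 93 through 114 (22 bp).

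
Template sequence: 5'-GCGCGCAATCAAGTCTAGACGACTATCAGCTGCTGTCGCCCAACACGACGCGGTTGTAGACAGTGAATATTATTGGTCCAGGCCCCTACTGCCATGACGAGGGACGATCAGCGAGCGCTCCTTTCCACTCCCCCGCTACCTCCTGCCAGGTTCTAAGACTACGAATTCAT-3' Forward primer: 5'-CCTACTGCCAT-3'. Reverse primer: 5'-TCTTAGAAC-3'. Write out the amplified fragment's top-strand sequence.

5'-CCTACTGCCATGACGAGGGACGATCAGCGAGCGCTCCTTTCCACTCCCCCGCTACCTCCTGCCAGGTTCTAAGA-3'

Scanning the template, CCTACTGCCAT occurs at positions 85–95; this primer anneals to the bottom strand there with its 3' end pointing downstream.
Reverse complement of the reverse primer: GTTCTAAGA. This occurs on the top strand at positions 150–158.
The product is the template from position 85 through 158 (74 bp).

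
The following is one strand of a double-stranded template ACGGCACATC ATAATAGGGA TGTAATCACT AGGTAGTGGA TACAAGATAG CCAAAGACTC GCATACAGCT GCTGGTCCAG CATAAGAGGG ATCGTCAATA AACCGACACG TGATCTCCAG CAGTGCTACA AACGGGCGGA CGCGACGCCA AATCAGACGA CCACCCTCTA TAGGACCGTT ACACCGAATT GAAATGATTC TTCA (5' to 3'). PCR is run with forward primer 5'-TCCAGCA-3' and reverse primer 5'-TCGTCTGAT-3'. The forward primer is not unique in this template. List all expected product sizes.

The forward primer TCCAGCA matches the top strand at positions 76–82, 116–122.
The reverse primer's reverse complement is ATCAGACGA, matching at positions 152–160.
Each forward site pairs with the reverse site to give a product ending at position 160: sizes 85, 45 bp.

85 bp, 45 bp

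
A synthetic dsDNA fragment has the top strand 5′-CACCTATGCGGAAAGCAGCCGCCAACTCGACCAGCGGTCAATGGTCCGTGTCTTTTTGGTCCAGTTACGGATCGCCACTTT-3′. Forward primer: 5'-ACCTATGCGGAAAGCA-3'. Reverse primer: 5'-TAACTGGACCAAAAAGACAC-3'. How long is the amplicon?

66 bp

The forward primer matches the template at positions 2–17.
Taking the reverse complement of TAACTGGACCAAAAAGACAC gives GTGTCTTTTTGGTCCAGTTA, found at positions 48–67 on the template; the primer anneals here to the top strand with its 3' end pointing upstream.
The product runs from position 2 to position 67, so its length is 67 − 2 + 1 = 66 bp.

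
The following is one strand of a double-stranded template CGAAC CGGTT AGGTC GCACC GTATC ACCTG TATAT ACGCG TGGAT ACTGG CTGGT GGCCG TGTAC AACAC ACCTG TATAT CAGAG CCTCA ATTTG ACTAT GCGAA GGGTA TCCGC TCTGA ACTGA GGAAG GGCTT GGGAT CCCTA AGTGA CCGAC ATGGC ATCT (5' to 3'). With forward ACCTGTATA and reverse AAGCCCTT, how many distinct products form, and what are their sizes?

The forward primer ACCTGTATA matches the top strand at positions 26–34, 71–79.
The reverse primer's reverse complement is AAGGGCTT, matching at positions 128–135.
Each forward site pairs with the reverse site to give a product ending at position 135: sizes 110, 65 bp.

Two products: 110 bp, 65 bp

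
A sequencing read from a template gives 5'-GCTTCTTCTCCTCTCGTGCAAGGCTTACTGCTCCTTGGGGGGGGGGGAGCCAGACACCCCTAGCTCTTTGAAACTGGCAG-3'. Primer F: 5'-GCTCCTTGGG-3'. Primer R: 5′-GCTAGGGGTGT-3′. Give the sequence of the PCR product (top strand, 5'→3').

5'-GCTCCTTGGGGGGGGGGGAGCCAGACACCCCTAGC-3'

Forward primer GCTCCTTGGG is found on the top strand at positions 30–39.
Reverse complement of the reverse primer: ACACCCCTAGC. This occurs on the top strand at positions 54–64.
The product is the template from position 30 through 64 (35 bp).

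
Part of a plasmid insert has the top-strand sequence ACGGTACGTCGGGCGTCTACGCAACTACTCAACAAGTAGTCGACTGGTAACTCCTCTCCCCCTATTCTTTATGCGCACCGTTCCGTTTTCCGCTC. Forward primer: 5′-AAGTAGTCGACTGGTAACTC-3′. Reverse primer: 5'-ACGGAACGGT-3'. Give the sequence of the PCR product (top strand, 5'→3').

Forward primer AAGTAGTCGACTGGTAACTC is found on the top strand at positions 34–53.
The reverse primer's reverse complement is ACCGTTCCGT, which matches the template at positions 77–86.
The product is the template from position 34 through 86 (53 bp).

5'-AAGTAGTCGACTGGTAACTCCTCTCCCCCTATTCTTTATGCGCACCGTTCCGT-3'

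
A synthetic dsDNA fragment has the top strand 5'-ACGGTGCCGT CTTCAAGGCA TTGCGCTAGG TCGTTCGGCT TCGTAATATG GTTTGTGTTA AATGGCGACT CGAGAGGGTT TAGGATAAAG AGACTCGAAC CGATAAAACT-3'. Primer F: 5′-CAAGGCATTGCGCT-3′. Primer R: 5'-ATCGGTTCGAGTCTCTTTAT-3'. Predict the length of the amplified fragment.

Scanning the template, CAAGGCATTGCGCT occurs at positions 14–27; this primer anneals to the bottom strand there with its 3' end pointing downstream.
The reverse primer's reverse complement is ATAAAGAGACTCGAACCGAT, which matches the template at positions 85–104.
Product length = (reverse-primer end) − (forward-primer start) + 1 = 104 − 14 + 1 = 91 bp.

91 bp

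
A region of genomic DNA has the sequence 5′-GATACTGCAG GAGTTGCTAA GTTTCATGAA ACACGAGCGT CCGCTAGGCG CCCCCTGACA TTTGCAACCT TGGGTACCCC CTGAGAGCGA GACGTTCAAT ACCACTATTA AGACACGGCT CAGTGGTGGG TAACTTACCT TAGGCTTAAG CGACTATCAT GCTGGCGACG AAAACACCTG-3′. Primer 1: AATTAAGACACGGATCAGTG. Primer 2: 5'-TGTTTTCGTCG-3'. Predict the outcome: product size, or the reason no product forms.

No product — primer 1 has no binding site in the template.

Primer 1 (AATTAAGACACGGATCAGTG) does not match the top strand, and its reverse complement CACTGATCCGTGTCTTAATT does not match either.
With no annealing site for primer 1, no amplification occurs.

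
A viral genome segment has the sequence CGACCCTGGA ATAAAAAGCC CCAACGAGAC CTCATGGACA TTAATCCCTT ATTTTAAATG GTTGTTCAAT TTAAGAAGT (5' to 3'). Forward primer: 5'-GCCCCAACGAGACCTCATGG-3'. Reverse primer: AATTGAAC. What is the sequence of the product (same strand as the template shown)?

5'-GCCCCAACGAGACCTCATGGACATTAATCCCTTATTTTAAATGGTTGTTCAATT-3'

Scanning the template, GCCCCAACGAGACCTCATGG occurs at positions 18–37; this primer anneals to the bottom strand there with its 3' end pointing downstream.
Taking the reverse complement of AATTGAAC gives GTTCAATT, found at positions 64–71 on the template; the primer anneals here to the top strand with its 3' end pointing upstream.
The product is the template from position 18 through 71 (54 bp).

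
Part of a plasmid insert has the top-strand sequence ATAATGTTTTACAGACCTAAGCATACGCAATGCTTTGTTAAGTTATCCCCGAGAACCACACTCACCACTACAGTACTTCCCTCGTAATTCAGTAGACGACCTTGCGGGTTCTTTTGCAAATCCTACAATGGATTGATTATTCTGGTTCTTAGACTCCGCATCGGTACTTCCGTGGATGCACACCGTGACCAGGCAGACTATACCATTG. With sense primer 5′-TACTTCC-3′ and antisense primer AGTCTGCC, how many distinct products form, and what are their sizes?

Two products: 126 bp, 35 bp

The forward primer TACTTCC matches the top strand at positions 74–80, 165–171.
The reverse primer's reverse complement is GGCAGACT, matching at positions 192–199.
Each forward site pairs with the reverse site to give a product ending at position 199: sizes 126, 35 bp.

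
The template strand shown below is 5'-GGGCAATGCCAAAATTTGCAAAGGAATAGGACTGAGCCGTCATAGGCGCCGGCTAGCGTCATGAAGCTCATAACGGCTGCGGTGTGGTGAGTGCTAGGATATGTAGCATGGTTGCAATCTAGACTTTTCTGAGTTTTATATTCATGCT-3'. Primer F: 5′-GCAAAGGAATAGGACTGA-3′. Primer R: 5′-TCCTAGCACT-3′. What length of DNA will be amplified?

The forward primer matches the template at positions 18–35.
Taking the reverse complement of TCCTAGCACT gives AGTGCTAGGA, found at positions 90–99 on the template; the primer anneals here to the top strand with its 3' end pointing upstream.
The product runs from position 18 to position 99, so its length is 99 − 18 + 1 = 82 bp.

82 bp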